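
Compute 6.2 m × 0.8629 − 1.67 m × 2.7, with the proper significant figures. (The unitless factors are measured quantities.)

0.8 m

6.2 × 0.8629 = 5.34998 → 5.3 m (2 s.f., last digit at the 10^-1 place).
1.67 × 2.7 = 4.509 → 4.5 m (2 s.f., last digit at the 10^-1 place).
Difference: 0.84098 m; keep the coarser place, 10^-1.
Result: 0.8 m.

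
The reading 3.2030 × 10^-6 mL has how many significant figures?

5

3.2030 × 10^-6: in scientific notation every digit of the coefficient is significant.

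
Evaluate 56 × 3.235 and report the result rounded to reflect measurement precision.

1.8 × 10^2

56 × 3.235 = 181.16
Multiplication/division keeps the fewest significant figures: 56 → 2 s.f., 3.235 → 4 s.f.; limit is 2.
Rounded to 2 significant figures: 1.8 × 10^2.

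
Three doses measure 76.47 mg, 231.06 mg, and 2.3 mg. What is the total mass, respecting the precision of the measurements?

76.47 mg + 231.06 mg + 2.3 mg = 309.83 mg.
Addition/subtraction keeps the fewest decimal places: 76.47 → 2 decimal places, 231.06 → 2 decimal places, 2.3 → 1 decimal place; limit is 1.
Rounded to 1 decimal place: 309.8 mg.

309.8 mg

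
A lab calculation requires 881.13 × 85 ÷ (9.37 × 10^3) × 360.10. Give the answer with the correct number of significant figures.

2.9 × 10^3

881.13 × 85 ÷ (9.37 × 10^3) × 360.10 = 2878.34232711…
Multiplication/division keeps the fewest significant figures: 881.13 → 5 s.f., 85 → 2 s.f., 9.37 × 10^3 → 3 s.f., 360.10 → 5 s.f.; limit is 2.
Rounded to 2 significant figures: 2.9 × 10^3.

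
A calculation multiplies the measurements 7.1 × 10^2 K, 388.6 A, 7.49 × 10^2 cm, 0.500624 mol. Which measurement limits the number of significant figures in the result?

7.1 × 10^2 K → 2 s.f.; 388.6 A → 4 s.f.; 7.49 × 10^2 cm → 3 s.f.; 0.500624 mol → 6 s.f.
The fewest is 2 significant figures, from 7.1 × 10^2 K.

7.1 × 10^2 K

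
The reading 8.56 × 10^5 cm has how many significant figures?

8.56 × 10^5: in scientific notation every digit of the coefficient is significant.

3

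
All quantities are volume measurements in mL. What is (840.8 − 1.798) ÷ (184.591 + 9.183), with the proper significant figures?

840.8 − 1.798 = 839.002, limited to 1 d.p. → 4 s.f.; 184.591 + 9.183 = 193.774, limited to 3 d.p. → 6 s.f.
Carrying full precision, 839.002 ÷ 193.774 = 4.32979656713…; keep min(4, 6) = 4 s.f.
Rounded to 4 significant figures: 4.330.

4.330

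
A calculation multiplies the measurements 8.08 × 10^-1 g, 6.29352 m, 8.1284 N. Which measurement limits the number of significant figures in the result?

8.08 × 10^-1 g → 3 s.f.; 6.29352 m → 6 s.f.; 8.1284 N → 5 s.f.
The fewest is 3 significant figures, from 8.08 × 10^-1 g.

8.08 × 10^-1 g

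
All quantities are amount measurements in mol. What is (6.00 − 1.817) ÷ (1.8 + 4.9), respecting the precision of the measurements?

0.62

6.00 − 1.817 = 4.183, limited to 2 d.p. → 3 s.f.; 1.8 + 4.9 = 6.7, limited to 1 d.p. → 2 s.f.
Carrying full precision, 4.183 ÷ 6.7 = 0.624328358209…; keep min(3, 2) = 2 s.f.
Rounded to 2 significant figures: 0.62.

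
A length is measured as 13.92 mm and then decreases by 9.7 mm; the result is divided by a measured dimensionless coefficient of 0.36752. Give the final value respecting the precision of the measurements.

11 mm

13.92 mm − 9.7 mm = 4.22 mm; the difference is limited to 1 decimal place (2 s.f.).
Carrying full precision, 4.22 ÷ 0.36752 = 11.4823683065… mm; 0.36752 has 5 s.f., so the result keeps min(2, 5) = 2 s.f.
Rounded to 2 significant figures: 11 mm.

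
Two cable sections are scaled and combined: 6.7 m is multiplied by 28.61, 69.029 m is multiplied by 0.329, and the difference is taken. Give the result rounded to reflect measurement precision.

6.7 × 28.61 = 191.687 → 1.9 × 10^2 m (2 s.f., last digit at the 10^1 place).
69.029 × 0.329 = 22.710541 → 22.7 m (3 s.f., last digit at the 10^-1 place).
Difference: 168.976459 m; keep the coarser place, 10^1.
Result: 1.7 × 10^2 m.

1.7 × 10^2 m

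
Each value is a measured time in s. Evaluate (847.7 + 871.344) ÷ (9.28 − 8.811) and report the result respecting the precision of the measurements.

847.7 + 871.344 = 1719.044, limited to 1 d.p. → 5 s.f.; 9.28 − 8.811 = 0.469, limited to 2 d.p. → 2 s.f.
Carrying full precision, 1719.044 ÷ 0.469 = 3665.33901919…; keep min(5, 2) = 2 s.f.
Rounded to 2 significant figures: 3.7 × 10³.

3.7 × 10³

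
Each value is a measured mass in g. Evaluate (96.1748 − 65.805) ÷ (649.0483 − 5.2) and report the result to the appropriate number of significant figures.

96.1748 − 65.805 = 30.3698, limited to 3 d.p. → 5 s.f.; 649.0483 − 5.2 = 643.8483, limited to 1 d.p. → 4 s.f.
Carrying full precision, 30.3698 ÷ 643.8483 = 0.0471691856607…; keep min(5, 4) = 4 s.f.
Rounded to 4 significant figures: 4.717 × 10⁻².

4.717 × 10⁻²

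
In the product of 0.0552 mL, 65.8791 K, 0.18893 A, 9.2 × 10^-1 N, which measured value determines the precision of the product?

0.0552 mL → 3 s.f.; 65.8791 K → 6 s.f.; 0.18893 A → 5 s.f.; 9.2 × 10^-1 N → 2 s.f.
The fewest is 2 significant figures, from 9.2 × 10^-1 N.

9.2 × 10^-1 N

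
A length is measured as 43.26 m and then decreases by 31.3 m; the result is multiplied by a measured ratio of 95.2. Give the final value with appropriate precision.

1.14 × 10³ m

43.26 m − 31.3 m = 11.96 m; the difference is limited to 1 decimal place (3 s.f.).
Carrying full precision, 11.96 × 95.2 = 1138.592 m; 95.2 has 3 s.f., so the result keeps min(3, 3) = 3 s.f.
Rounded to 3 significant figures: 1.14 × 10³ m.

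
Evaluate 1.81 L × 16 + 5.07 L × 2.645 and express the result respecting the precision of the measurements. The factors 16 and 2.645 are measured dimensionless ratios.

1.81 × 16 = 28.96 → 29 L (2 s.f., last digit at the 10^0 place).
5.07 × 2.645 = 13.41015 → 13.4 L (3 s.f., last digit at the 10^-1 place).
Sum: 42.37015 L; keep the coarser place, 10^0.
Result: 42 L.

42 L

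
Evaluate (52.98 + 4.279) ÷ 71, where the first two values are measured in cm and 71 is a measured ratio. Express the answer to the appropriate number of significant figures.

52.98 cm + 4.279 cm = 57.259 cm; the sum is limited to 2 decimal places (4 s.f.).
Carrying full precision, 57.259 ÷ 71 = 0.806464788732… cm; 71 has 2 s.f., so the result keeps min(4, 2) = 2 s.f.
Rounded to 2 significant figures: 0.81 cm.

0.81 cm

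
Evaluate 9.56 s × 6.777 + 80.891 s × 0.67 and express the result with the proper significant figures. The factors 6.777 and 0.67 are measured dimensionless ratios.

119 s

9.56 × 6.777 = 64.78812 → 64.8 s (3 s.f., last digit at the 10^-1 place).
80.891 × 0.67 = 54.19697 → 54 s (2 s.f., last digit at the 10^0 place).
Sum: 118.98509 s; keep the coarser place, 10^0.
Result: 119 s.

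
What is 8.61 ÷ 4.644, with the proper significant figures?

1.85

8.61 ÷ 4.644 = 1.85400516796…
Multiplication/division keeps the fewest significant figures: 8.61 → 3 s.f., 4.644 → 4 s.f.; limit is 3.
Rounded to 3 significant figures: 1.85.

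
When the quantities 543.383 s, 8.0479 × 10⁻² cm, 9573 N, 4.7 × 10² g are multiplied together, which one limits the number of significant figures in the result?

4.7 × 10² g

543.383 s → 6 s.f.; 8.0479 × 10⁻² cm → 5 s.f.; 9573 N → 4 s.f.; 4.7 × 10² g → 2 s.f.
The fewest is 2 significant figures, from 4.7 × 10² g.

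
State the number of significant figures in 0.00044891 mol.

5

0.00044891: leading zeros are not significant.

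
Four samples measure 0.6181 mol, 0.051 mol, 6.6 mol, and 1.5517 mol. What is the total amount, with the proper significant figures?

0.6181 mol + 0.051 mol + 6.6 mol + 1.5517 mol = 8.8208 mol.
Addition/subtraction keeps the fewest decimal places: 0.6181 → 4 decimal places, 0.051 → 3 decimal places, 6.6 → 1 decimal place, 1.5517 → 4 decimal places; limit is 1.
Rounded to 1 decimal place: 8.8 mol.

8.8 mol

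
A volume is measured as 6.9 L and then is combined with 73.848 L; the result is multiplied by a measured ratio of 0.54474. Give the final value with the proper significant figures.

44.0 L

6.9 L + 73.848 L = 80.748 L; the sum is limited to 1 decimal place (3 s.f.).
Carrying full precision, 80.748 × 0.54474 = 43.98666552 L; 0.54474 has 5 s.f., so the result keeps min(3, 5) = 3 s.f.
Rounded to 3 significant figures: 44.0 L.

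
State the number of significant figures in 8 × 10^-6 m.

8 × 10^-6: in scientific notation every digit of the coefficient is significant.

1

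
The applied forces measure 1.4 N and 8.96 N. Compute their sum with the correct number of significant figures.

10.4 N

1.4 N + 8.96 N = 10.36 N.
Addition/subtraction keeps the fewest decimal places: 1.4 → 1 decimal place, 8.96 → 2 decimal places; limit is 1.
Rounded to 1 decimal place: 10.4 N.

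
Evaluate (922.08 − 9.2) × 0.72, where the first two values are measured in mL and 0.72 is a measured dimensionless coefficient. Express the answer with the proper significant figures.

6.6 × 10² mL

922.08 mL − 9.2 mL = 912.88 mL; the difference is limited to 1 decimal place (4 s.f.).
Carrying full precision, 912.88 × 0.72 = 657.2736 mL; 0.72 has 2 s.f., so the result keeps min(4, 2) = 2 s.f.
Rounded to 2 significant figures: 6.6 × 10² mL.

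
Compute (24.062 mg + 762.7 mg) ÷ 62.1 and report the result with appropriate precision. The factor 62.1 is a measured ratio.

12.7 mg

24.062 mg + 762.7 mg = 786.762 mg; the sum is limited to 1 decimal place (4 s.f.).
Carrying full precision, 786.762 ÷ 62.1 = 12.6692753623… mg; 62.1 has 3 s.f., so the result keeps min(4, 3) = 3 s.f.
Rounded to 3 significant figures: 12.7 mg.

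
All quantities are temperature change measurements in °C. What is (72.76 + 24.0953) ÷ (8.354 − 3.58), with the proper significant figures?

20.3

72.76 + 24.0953 = 96.8553, limited to 2 d.p. → 4 s.f.; 8.354 − 3.58 = 4.774, limited to 2 d.p. → 3 s.f.
Carrying full precision, 96.8553 ÷ 4.774 = 20.2880812736…; keep min(4, 3) = 3 s.f.
Rounded to 3 significant figures: 20.3.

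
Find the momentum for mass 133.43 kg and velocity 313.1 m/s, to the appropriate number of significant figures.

4.178 × 10⁴ kg·m/s

momentum = 133.43 kg × 313.1 m/s = 41776.933 kg·m/s.
133.43 has 5 significant figures; 313.1 has 4.
Division/multiplication keeps the fewest: 4 significant figures.
Rounded: 4.178 × 10⁴ kg·m/s.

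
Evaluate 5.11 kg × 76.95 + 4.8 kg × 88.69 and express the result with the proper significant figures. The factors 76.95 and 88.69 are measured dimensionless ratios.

5.11 × 76.95 = 393.2145 → 3.93 × 10² kg (3 s.f., last digit at the 10^0 place).
4.8 × 88.69 = 425.712 → 4.3 × 10² kg (2 s.f., last digit at the 10^1 place).
Sum: 818.9265 kg; keep the coarser place, 10^1.
Result: 8.2 × 10² kg.

8.2 × 10² kg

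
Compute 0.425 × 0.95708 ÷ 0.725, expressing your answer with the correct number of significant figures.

0.561

0.425 × 0.95708 ÷ 0.725 = 0.561046896552…
Multiplication/division keeps the fewest significant figures: 0.425 → 3 s.f., 0.95708 → 5 s.f., 0.725 → 3 s.f.; limit is 3.
Rounded to 3 significant figures: 0.561.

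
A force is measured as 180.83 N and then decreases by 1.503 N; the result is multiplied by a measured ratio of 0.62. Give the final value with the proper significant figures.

1.1 × 10² N

180.83 N − 1.503 N = 179.327 N; the difference is limited to 2 decimal places (5 s.f.).
Carrying full precision, 179.327 × 0.62 = 111.18274 N; 0.62 has 2 s.f., so the result keeps min(5, 2) = 2 s.f.
Rounded to 2 significant figures: 1.1 × 10² N.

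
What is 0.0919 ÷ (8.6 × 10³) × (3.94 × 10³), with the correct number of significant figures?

0.0919 ÷ (8.6 × 10³) × (3.94 × 10³) = 0.0421030232558…
Multiplication/division keeps the fewest significant figures: 0.0919 → 3 s.f., 8.6 × 10³ → 2 s.f., 3.94 × 10³ → 3 s.f.; limit is 2.
Rounded to 2 significant figures: 0.042.

0.042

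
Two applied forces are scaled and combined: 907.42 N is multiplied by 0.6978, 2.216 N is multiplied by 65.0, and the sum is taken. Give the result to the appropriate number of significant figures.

907.42 × 0.6978 = 633.197676 → 633.2 N (4 s.f., last digit at the 10^-1 place).
2.216 × 65.0 = 144.04 → 144 N (3 s.f., last digit at the 10^0 place).
Sum: 777.237676 N; keep the coarser place, 10^0.
Result: 777 N.

777 N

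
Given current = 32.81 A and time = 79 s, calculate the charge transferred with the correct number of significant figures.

2.6 × 10^3 C

charge transferred = 32.81 A × 79 s = 2591.99 C.
32.81 has 4 significant figures; 79 has 2.
Division/multiplication keeps the fewest: 2 significant figures.
Rounded: 2.6 × 10^3 C.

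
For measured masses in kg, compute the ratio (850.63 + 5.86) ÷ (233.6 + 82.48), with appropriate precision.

2.710

850.63 + 5.86 = 856.49, limited to 2 d.p. → 5 s.f.; 233.6 + 82.48 = 316.08, limited to 1 d.p. → 4 s.f.
Carrying full precision, 856.49 ÷ 316.08 = 2.70972538598…; keep min(5, 4) = 4 s.f.
Rounded to 4 significant figures: 2.710.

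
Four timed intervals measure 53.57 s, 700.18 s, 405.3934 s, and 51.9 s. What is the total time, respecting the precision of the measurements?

1211.0 s

53.57 s + 700.18 s + 405.3934 s + 51.9 s = 1211.0434 s.
Addition/subtraction keeps the fewest decimal places: 53.57 → 2 decimal places, 700.18 → 2 decimal places, 405.3934 → 4 decimal places, 51.9 → 1 decimal place; limit is 1.
Rounded to 1 decimal place: 1211.0 s.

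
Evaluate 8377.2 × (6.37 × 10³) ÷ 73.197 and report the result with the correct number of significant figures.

8377.2 × (6.37 × 10³) ÷ 73.197 = 729029.38645…
Multiplication/division keeps the fewest significant figures: 8377.2 → 5 s.f., 6.37 × 10³ → 3 s.f., 73.197 → 5 s.f.; limit is 3.
Rounded to 3 significant figures: 7.29 × 10⁵.

7.29 × 10⁵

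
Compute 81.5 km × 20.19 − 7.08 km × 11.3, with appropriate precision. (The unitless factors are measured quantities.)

81.5 × 20.19 = 1645.485 → 1.65 × 10^3 km (3 s.f., last digit at the 10^1 place).
7.08 × 11.3 = 80.004 → 80.0 km (3 s.f., last digit at the 10^-1 place).
Difference: 1565.481 km; keep the coarser place, 10^1.
Result: 1.57 × 10^3 km.

1.57 × 10^3 km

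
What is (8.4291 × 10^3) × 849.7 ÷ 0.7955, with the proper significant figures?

(8.4291 × 10^3) × 849.7 ÷ 0.7955 = 9003401.9736…
Multiplication/division keeps the fewest significant figures: 8.4291 × 10^3 → 5 s.f., 849.7 → 4 s.f., 0.7955 → 4 s.f.; limit is 4.
Rounded to 4 significant figures: 9.003 × 10^6.

9.003 × 10^6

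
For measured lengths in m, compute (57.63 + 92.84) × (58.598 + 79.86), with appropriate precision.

20834 m²

57.63 + 92.84 = 150.47, limited to 2 d.p. → 5 s.f.; 58.598 + 79.86 = 138.458, limited to 2 d.p. → 5 s.f.
Carrying full precision, 150.47 × 138.458 = 20833.77526; keep min(5, 5) = 5 s.f.
Rounded to 5 significant figures: 20834 m².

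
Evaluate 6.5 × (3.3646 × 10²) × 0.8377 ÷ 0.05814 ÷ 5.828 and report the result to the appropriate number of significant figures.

5.4 × 10³

6.5 × (3.3646 × 10²) × 0.8377 ÷ 0.05814 ÷ 5.828 = 5406.80544075…
Multiplication/division keeps the fewest significant figures: 6.5 → 2 s.f., 3.3646 × 10² → 5 s.f., 0.8377 → 4 s.f., 0.05814 → 4 s.f., 5.828 → 4 s.f.; limit is 2.
Rounded to 2 significant figures: 5.4 × 10³.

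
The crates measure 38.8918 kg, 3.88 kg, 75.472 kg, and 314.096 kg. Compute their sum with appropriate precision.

38.8918 kg + 3.88 kg + 75.472 kg + 314.096 kg = 432.3398 kg.
Addition/subtraction keeps the fewest decimal places: 38.8918 → 4 decimal places, 3.88 → 2 decimal places, 75.472 → 3 decimal places, 314.096 → 3 decimal places; limit is 2.
Rounded to 2 decimal places: 4.3234 × 10² kg.

4.3234 × 10² kg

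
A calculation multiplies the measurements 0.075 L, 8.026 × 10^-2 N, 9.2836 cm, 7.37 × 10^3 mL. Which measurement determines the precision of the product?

0.075 L

0.075 L → 2 s.f.; 8.026 × 10^-2 N → 4 s.f.; 9.2836 cm → 5 s.f.; 7.37 × 10^3 mL → 3 s.f.
The fewest is 2 significant figures, from 0.075 L.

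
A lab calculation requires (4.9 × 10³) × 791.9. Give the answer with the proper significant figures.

(4.9 × 10³) × 791.9 = 3880310
Multiplication/division keeps the fewest significant figures: 4.9 × 10³ → 2 s.f., 791.9 → 4 s.f.; limit is 2.
Rounded to 2 significant figures: 3.9 × 10⁶.

3.9 × 10⁶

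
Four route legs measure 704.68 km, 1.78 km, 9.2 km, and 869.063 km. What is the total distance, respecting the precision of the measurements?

704.68 km + 1.78 km + 9.2 km + 869.063 km = 1584.723 km.
Addition/subtraction keeps the fewest decimal places: 704.68 → 2 decimal places, 1.78 → 2 decimal places, 9.2 → 1 decimal place, 869.063 → 3 decimal places; limit is 1.
Rounded to 1 decimal place: 1584.7 km.

1584.7 km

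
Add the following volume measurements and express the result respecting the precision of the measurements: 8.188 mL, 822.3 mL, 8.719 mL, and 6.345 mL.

845.6 mL

8.188 mL + 822.3 mL + 8.719 mL + 6.345 mL = 845.552 mL.
Addition/subtraction keeps the fewest decimal places: 8.188 → 3 decimal places, 822.3 → 1 decimal place, 8.719 → 3 decimal places, 6.345 → 3 decimal places; limit is 1.
Rounded to 1 decimal place: 845.6 mL.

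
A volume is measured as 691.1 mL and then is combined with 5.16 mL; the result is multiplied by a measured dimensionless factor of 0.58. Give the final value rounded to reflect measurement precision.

4.0 × 10^2 mL

691.1 mL + 5.16 mL = 696.26 mL; the sum is limited to 1 decimal place (4 s.f.).
Carrying full precision, 696.26 × 0.58 = 403.8308 mL; 0.58 has 2 s.f., so the result keeps min(4, 2) = 2 s.f.
Rounded to 2 significant figures: 4.0 × 10^2 mL.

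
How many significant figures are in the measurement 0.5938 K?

0.5938: leading zeros are not significant.

4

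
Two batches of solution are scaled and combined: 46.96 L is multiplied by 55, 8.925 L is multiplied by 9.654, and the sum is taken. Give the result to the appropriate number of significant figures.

46.96 × 55 = 2582.8 → 2.6 × 10³ L (2 s.f., last digit at the 10^2 place).
8.925 × 9.654 = 86.16195 → 86.16 L (4 s.f., last digit at the 10^-2 place).
Sum: 2668.96195 L; keep the coarser place, 10^2.
Result: 2.7 × 10³ L.

2.7 × 10³ L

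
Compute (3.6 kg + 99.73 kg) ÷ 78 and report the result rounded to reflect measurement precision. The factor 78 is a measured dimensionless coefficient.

1.3 kg

3.6 kg + 99.73 kg = 103.33 kg; the sum is limited to 1 decimal place (4 s.f.).
Carrying full precision, 103.33 ÷ 78 = 1.32474358974… kg; 78 has 2 s.f., so the result keeps min(4, 2) = 2 s.f.
Rounded to 2 significant figures: 1.3 kg.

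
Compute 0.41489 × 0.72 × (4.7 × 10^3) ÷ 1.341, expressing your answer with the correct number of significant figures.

1.0 × 10^3

0.41489 × 0.72 × (4.7 × 10^3) ÷ 1.341 = 1046.97073826…
Multiplication/division keeps the fewest significant figures: 0.41489 → 5 s.f., 0.72 → 2 s.f., 4.7 × 10^3 → 2 s.f., 1.341 → 4 s.f.; limit is 2.
Rounded to 2 significant figures: 1.0 × 10^3.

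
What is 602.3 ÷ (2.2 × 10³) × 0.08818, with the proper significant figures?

602.3 ÷ (2.2 × 10³) × 0.08818 = 0.0241412790909…
Multiplication/division keeps the fewest significant figures: 602.3 → 4 s.f., 2.2 × 10³ → 2 s.f., 0.08818 → 4 s.f.; limit is 2.
Rounded to 2 significant figures: 0.024.

0.024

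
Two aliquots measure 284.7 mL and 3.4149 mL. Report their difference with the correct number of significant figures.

284.7 mL − 3.4149 mL = 281.2851 mL.
Addition/subtraction keeps the fewest decimal places: 284.7 → 1 decimal place, 3.4149 → 4 decimal places; limit is 1.
Rounded to 1 decimal place: 281.3 mL.

281.3 mL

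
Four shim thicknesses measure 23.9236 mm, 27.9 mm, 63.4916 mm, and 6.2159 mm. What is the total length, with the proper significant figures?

121.5 mm

23.9236 mm + 27.9 mm + 63.4916 mm + 6.2159 mm = 121.5311 mm.
Addition/subtraction keeps the fewest decimal places: 23.9236 → 4 decimal places, 27.9 → 1 decimal place, 63.4916 → 4 decimal places, 6.2159 → 4 decimal places; limit is 1.
Rounded to 1 decimal place: 121.5 mm.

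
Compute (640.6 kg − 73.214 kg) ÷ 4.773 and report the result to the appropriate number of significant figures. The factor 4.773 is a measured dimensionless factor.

1.189 × 10² kg

640.6 kg − 73.214 kg = 567.386 kg; the difference is limited to 1 decimal place (4 s.f.).
Carrying full precision, 567.386 ÷ 4.773 = 118.874083386… kg; 4.773 has 4 s.f., so the result keeps min(4, 4) = 4 s.f.
Rounded to 4 significant figures: 1.189 × 10² kg.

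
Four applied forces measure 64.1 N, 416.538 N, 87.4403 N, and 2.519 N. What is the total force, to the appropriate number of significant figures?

64.1 N + 416.538 N + 87.4403 N + 2.519 N = 570.5973 N.
Addition/subtraction keeps the fewest decimal places: 64.1 → 1 decimal place, 416.538 → 3 decimal places, 87.4403 → 4 decimal places, 2.519 → 3 decimal places; limit is 1.
Rounded to 1 decimal place: 570.6 N.

570.6 N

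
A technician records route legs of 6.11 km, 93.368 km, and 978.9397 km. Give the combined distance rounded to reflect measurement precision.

1078.42 km

6.11 km + 93.368 km + 978.9397 km = 1078.4177 km.
Addition/subtraction keeps the fewest decimal places: 6.11 → 2 decimal places, 93.368 → 3 decimal places, 978.9397 → 4 decimal places; limit is 2.
Rounded to 2 decimal places: 1078.42 km.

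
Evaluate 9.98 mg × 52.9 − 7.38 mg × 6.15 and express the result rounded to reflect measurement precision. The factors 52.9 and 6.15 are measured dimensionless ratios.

9.98 × 52.9 = 527.942 → 528 mg (3 s.f., last digit at the 10^0 place).
7.38 × 6.15 = 45.387 → 45.4 mg (3 s.f., last digit at the 10^-1 place).
Difference: 482.555 mg; keep the coarser place, 10^0.
Result: 483 mg.

483 mg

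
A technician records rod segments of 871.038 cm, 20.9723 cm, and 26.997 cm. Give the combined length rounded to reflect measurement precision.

919.007 cm

871.038 cm + 20.9723 cm + 26.997 cm = 919.0073 cm.
Addition/subtraction keeps the fewest decimal places: 871.038 → 3 decimal places, 20.9723 → 4 decimal places, 26.997 → 3 decimal places; limit is 3.
Rounded to 3 decimal places: 919.007 cm.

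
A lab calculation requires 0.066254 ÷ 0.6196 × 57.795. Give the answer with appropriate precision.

6.180

0.066254 ÷ 0.6196 × 57.795 = 6.1800353938…
Multiplication/division keeps the fewest significant figures: 0.066254 → 5 s.f., 0.6196 → 4 s.f., 57.795 → 5 s.f.; limit is 4.
Rounded to 4 significant figures: 6.180.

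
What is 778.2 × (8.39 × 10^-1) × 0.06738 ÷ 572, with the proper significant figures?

778.2 × (8.39 × 10^-1) × 0.06738 ÷ 572 = 0.0769109481189…
Multiplication/division keeps the fewest significant figures: 778.2 → 4 s.f., 8.39 × 10^-1 → 3 s.f., 0.06738 → 4 s.f., 572 → 3 s.f.; limit is 3.
Rounded to 3 significant figures: 0.0769.

0.0769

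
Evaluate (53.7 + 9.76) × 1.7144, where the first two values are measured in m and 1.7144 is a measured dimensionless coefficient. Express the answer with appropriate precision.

53.7 m + 9.76 m = 63.46 m; the sum is limited to 1 decimal place (3 s.f.).
Carrying full precision, 63.46 × 1.7144 = 108.795824 m; 1.7144 has 5 s.f., so the result keeps min(3, 5) = 3 s.f.
Rounded to 3 significant figures: 109 m.

109 m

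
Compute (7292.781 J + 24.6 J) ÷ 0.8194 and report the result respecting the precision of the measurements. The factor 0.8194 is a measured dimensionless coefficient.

7292.781 J + 24.6 J = 7317.381 J; the sum is limited to 1 decimal place (5 s.f.).
Carrying full precision, 7317.381 ÷ 0.8194 = 8930.16963632… J; 0.8194 has 4 s.f., so the result keeps min(5, 4) = 4 s.f.
Rounded to 4 significant figures: 8.930 × 10^3 J.

8.930 × 10^3 J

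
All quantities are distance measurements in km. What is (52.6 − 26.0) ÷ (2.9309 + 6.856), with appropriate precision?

2.72

52.6 − 26.0 = 26.6, limited to 1 d.p. → 3 s.f.; 2.9309 + 6.856 = 9.7869, limited to 3 d.p. → 4 s.f.
Carrying full precision, 26.6 ÷ 9.7869 = 2.71791885071…; keep min(3, 4) = 3 s.f.
Rounded to 3 significant figures: 2.72.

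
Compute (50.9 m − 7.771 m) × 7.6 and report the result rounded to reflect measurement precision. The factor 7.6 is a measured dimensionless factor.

50.9 m − 7.771 m = 43.129 m; the difference is limited to 1 decimal place (3 s.f.).
Carrying full precision, 43.129 × 7.6 = 327.7804 m; 7.6 has 2 s.f., so the result keeps min(3, 2) = 2 s.f.
Rounded to 2 significant figures: 3.3 × 10² m.

3.3 × 10² m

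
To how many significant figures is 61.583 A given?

61.583: every digit is nonzero and significant.

5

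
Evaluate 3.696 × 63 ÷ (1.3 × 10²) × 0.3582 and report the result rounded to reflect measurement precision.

3.696 × 63 ÷ (1.3 × 10²) × 0.3582 = 0.641585796923…
Multiplication/division keeps the fewest significant figures: 3.696 → 4 s.f., 63 → 2 s.f., 1.3 × 10² → 2 s.f., 0.3582 → 4 s.f.; limit is 2.
Rounded to 2 significant figures: 0.64.

0.64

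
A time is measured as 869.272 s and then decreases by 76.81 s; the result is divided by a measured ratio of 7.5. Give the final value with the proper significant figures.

869.272 s − 76.81 s = 792.462 s; the difference is limited to 2 decimal places (5 s.f.).
Carrying full precision, 792.462 ÷ 7.5 = 105.6616 s; 7.5 has 2 s.f., so the result keeps min(5, 2) = 2 s.f.
Rounded to 2 significant figures: 1.1 × 10² s.

1.1 × 10² s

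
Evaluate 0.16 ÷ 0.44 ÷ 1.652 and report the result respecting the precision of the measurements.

0.22

0.16 ÷ 0.44 ÷ 1.652 = 0.220118864187…
Multiplication/division keeps the fewest significant figures: 0.16 → 2 s.f., 0.44 → 2 s.f., 1.652 → 4 s.f.; limit is 2.
Rounded to 2 significant figures: 0.22.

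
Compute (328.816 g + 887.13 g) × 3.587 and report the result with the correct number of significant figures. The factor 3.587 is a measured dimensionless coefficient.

328.816 g + 887.13 g = 1215.946 g; the sum is limited to 2 decimal places (6 s.f.).
Carrying full precision, 1215.946 × 3.587 = 4361.598302 g; 3.587 has 4 s.f., so the result keeps min(6, 4) = 4 s.f.
Rounded to 4 significant figures: 4362 g.

4362 g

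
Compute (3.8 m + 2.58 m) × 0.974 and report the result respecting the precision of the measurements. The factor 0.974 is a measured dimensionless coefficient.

3.8 m + 2.58 m = 6.38 m; the sum is limited to 1 decimal place (2 s.f.).
Carrying full precision, 6.38 × 0.974 = 6.21412 m; 0.974 has 3 s.f., so the result keeps min(2, 3) = 2 s.f.
Rounded to 2 significant figures: 6.2 m.

6.2 m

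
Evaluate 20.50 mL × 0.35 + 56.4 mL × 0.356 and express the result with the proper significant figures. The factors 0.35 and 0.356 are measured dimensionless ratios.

20.50 × 0.35 = 7.175 → 7.2 mL (2 s.f., last digit at the 10^-1 place).
56.4 × 0.356 = 20.0784 → 20.1 mL (3 s.f., last digit at the 10^-1 place).
Sum: 27.2534 mL; keep the coarser place, 10^-1.
Result: 27.3 mL.

27.3 mL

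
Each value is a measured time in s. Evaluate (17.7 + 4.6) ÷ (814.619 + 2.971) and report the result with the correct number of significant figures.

0.0273

17.7 + 4.6 = 22.3, limited to 1 d.p. → 3 s.f.; 814.619 + 2.971 = 817.590, limited to 3 d.p. → 6 s.f.
Carrying full precision, 22.3 ÷ 817.590 = 0.0272752846781…; keep min(3, 6) = 3 s.f.
Rounded to 3 significant figures: 0.0273.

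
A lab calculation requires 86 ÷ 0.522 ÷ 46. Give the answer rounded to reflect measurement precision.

86 ÷ 0.522 ÷ 46 = 3.58154256205…
Multiplication/division keeps the fewest significant figures: 86 → 2 s.f., 0.522 → 3 s.f., 46 → 2 s.f.; limit is 2.
Rounded to 2 significant figures: 3.6.

3.6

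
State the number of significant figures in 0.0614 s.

3

0.0614: leading zeros are not significant.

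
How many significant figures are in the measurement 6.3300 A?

6.3300: trailing zeros after a decimal point are significant.

5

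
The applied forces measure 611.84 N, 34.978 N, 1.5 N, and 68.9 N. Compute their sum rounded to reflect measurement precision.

717.2 N

611.84 N + 34.978 N + 1.5 N + 68.9 N = 717.218 N.
Addition/subtraction keeps the fewest decimal places: 611.84 → 2 decimal places, 34.978 → 3 decimal places, 1.5 → 1 decimal place, 68.9 → 1 decimal place; limit is 1.
Rounded to 1 decimal place: 717.2 N.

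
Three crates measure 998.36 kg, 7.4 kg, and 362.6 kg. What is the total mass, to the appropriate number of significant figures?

1368.4 kg

998.36 kg + 7.4 kg + 362.6 kg = 1368.36 kg.
Addition/subtraction keeps the fewest decimal places: 998.36 → 2 decimal places, 7.4 → 1 decimal place, 362.6 → 1 decimal place; limit is 1.
Rounded to 1 decimal place: 1368.4 kg.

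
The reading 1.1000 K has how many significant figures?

5

1.1000: trailing zeros after a decimal point are significant.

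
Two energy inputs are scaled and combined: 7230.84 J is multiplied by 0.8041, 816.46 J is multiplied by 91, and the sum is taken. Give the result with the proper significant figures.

8.0 × 10^4 J

7230.84 × 0.8041 = 5814.318444 → 5814 J (4 s.f., last digit at the 10^0 place).
816.46 × 91 = 74297.86 → 7.4 × 10^4 J (2 s.f., last digit at the 10^3 place).
Sum: 80112.178444 J; keep the coarser place, 10^3.
Result: 8.0 × 10^4 J.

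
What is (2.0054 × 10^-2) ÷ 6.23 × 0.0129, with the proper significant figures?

(2.0054 × 10^-2) ÷ 6.23 × 0.0129 = 0.0000415243338684…
Multiplication/division keeps the fewest significant figures: 2.0054 × 10^-2 → 5 s.f., 6.23 → 3 s.f., 0.0129 → 3 s.f.; limit is 3.
Rounded to 3 significant figures: 4.15 × 10^-5.

4.15 × 10^-5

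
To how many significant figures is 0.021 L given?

2

0.021: leading zeros are not significant.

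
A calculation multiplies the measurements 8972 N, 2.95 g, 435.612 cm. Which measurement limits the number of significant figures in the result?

8972 N → 4 s.f.; 2.95 g → 3 s.f.; 435.612 cm → 6 s.f.
The fewest is 3 significant figures, from 2.95 g.

2.95 g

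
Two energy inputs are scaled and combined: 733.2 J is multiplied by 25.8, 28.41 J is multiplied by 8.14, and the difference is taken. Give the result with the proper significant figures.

1.87 × 10^4 J

733.2 × 25.8 = 18916.56 → 1.89 × 10^4 J (3 s.f., last digit at the 10^2 place).
28.41 × 8.14 = 231.2574 → 231 J (3 s.f., last digit at the 10^0 place).
Difference: 18685.3026 J; keep the coarser place, 10^2.
Result: 1.87 × 10^4 J.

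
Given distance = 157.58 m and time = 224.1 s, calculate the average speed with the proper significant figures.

0.7032 m/s

average speed = 157.58 m ÷ 224.1 s = 0.703168228469… m/s.
157.58 has 5 significant figures; 224.1 has 4.
Division/multiplication keeps the fewest: 4 significant figures.
Rounded: 0.7032 m/s.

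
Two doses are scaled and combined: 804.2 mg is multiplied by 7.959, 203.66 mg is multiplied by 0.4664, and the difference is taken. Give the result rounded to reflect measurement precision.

6306 mg

804.2 × 7.959 = 6400.6278 → 6401 mg (4 s.f., last digit at the 10^0 place).
203.66 × 0.4664 = 94.987024 → 94.99 mg (4 s.f., last digit at the 10^-2 place).
Difference: 6305.640776 mg; keep the coarser place, 10^0.
Result: 6306 mg.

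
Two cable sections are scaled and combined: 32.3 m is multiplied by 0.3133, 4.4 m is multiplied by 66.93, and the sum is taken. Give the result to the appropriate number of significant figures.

3.0 × 10² m

32.3 × 0.3133 = 10.11959 → 10.1 m (3 s.f., last digit at the 10^-1 place).
4.4 × 66.93 = 294.492 → 2.9 × 10² m (2 s.f., last digit at the 10^1 place).
Sum: 304.61159 m; keep the coarser place, 10^1.
Result: 3.0 × 10² m.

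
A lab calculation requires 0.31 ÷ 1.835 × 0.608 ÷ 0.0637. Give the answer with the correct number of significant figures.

1.6

0.31 ÷ 1.835 × 0.608 ÷ 0.0637 = 1.61246305271…
Multiplication/division keeps the fewest significant figures: 0.31 → 2 s.f., 1.835 → 4 s.f., 0.608 → 3 s.f., 0.0637 → 3 s.f.; limit is 2.
Rounded to 2 significant figures: 1.6.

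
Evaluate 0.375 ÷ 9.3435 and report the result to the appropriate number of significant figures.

0.375 ÷ 9.3435 = 0.0401348531064…
Multiplication/division keeps the fewest significant figures: 0.375 → 3 s.f., 9.3435 → 5 s.f.; limit is 3.
Rounded to 3 significant figures: 0.0401.

0.0401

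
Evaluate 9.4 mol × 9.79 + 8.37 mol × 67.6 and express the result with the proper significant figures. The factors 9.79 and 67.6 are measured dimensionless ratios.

6.58 × 10^2 mol

9.4 × 9.79 = 92.026 → 92 mol (2 s.f., last digit at the 10^0 place).
8.37 × 67.6 = 565.812 → 566 mol (3 s.f., last digit at the 10^0 place).
Sum: 657.838 mol; keep the coarser place, 10^0.
Result: 6.58 × 10^2 mol.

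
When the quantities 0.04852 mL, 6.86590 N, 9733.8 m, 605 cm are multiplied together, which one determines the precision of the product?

0.04852 mL → 4 s.f.; 6.86590 N → 6 s.f.; 9733.8 m → 5 s.f.; 605 cm → 3 s.f.
The fewest is 3 significant figures, from 605 cm.

605 cm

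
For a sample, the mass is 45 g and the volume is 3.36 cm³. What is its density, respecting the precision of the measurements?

density = 45 g ÷ 3.36 cm³ = 13.3928571429… g/cm³.
45 has 2 significant figures; 3.36 has 3.
Division/multiplication keeps the fewest: 2 significant figures.
Rounded: 13 g/cm³.

13 g/cm³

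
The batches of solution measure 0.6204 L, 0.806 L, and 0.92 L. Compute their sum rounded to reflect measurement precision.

2.35 L

0.6204 L + 0.806 L + 0.92 L = 2.3464 L.
Addition/subtraction keeps the fewest decimal places: 0.6204 → 4 decimal places, 0.806 → 3 decimal places, 0.92 → 2 decimal places; limit is 2.
Rounded to 2 decimal places: 2.35 L.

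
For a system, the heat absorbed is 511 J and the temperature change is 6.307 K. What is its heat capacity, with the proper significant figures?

heat capacity = 511 J ÷ 6.307 K = 81.0210876804… J/K.
511 has 3 significant figures; 6.307 has 4.
Division/multiplication keeps the fewest: 3 significant figures.
Rounded: 81.0 J/K.

81.0 J/K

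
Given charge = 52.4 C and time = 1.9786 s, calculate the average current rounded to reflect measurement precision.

average current = 52.4 C ÷ 1.9786 s = 26.4833720813… A.
52.4 has 3 significant figures; 1.9786 has 5.
Division/multiplication keeps the fewest: 3 significant figures.
Rounded: 26.5 A.

26.5 A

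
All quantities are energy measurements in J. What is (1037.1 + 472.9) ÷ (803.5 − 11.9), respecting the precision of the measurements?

1037.1 + 472.9 = 1510.0, limited to 1 d.p. → 5 s.f.; 803.5 − 11.9 = 791.6, limited to 1 d.p. → 4 s.f.
Carrying full precision, 1510.0 ÷ 791.6 = 1.90752905508…; keep min(5, 4) = 4 s.f.
Rounded to 4 significant figures: 1.908.

1.908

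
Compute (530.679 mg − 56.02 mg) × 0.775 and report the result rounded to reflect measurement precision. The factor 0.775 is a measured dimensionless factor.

368 mg

530.679 mg − 56.02 mg = 474.659 mg; the difference is limited to 2 decimal places (5 s.f.).
Carrying full precision, 474.659 × 0.775 = 367.860725 mg; 0.775 has 3 s.f., so the result keeps min(5, 3) = 3 s.f.
Rounded to 3 significant figures: 368 mg.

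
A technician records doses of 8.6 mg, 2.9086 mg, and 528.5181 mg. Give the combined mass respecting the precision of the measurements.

540.0 mg

8.6 mg + 2.9086 mg + 528.5181 mg = 540.0267 mg.
Addition/subtraction keeps the fewest decimal places: 8.6 → 1 decimal place, 2.9086 → 4 decimal places, 528.5181 → 4 decimal places; limit is 1.
Rounded to 1 decimal place: 540.0 mg.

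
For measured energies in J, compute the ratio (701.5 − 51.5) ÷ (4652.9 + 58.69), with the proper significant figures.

0.1380

701.5 − 51.5 = 650.0, limited to 1 d.p. → 4 s.f.; 4652.9 + 58.69 = 4711.59, limited to 1 d.p. → 5 s.f.
Carrying full precision, 650.0 ÷ 4711.59 = 0.137957674585…; keep min(4, 5) = 4 s.f.
Rounded to 4 significant figures: 0.1380.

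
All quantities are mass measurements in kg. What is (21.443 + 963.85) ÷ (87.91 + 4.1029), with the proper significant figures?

10.71

21.443 + 963.85 = 985.293, limited to 2 d.p. → 5 s.f.; 87.91 + 4.1029 = 92.0129, limited to 2 d.p. → 4 s.f.
Carrying full precision, 985.293 ÷ 92.0129 = 10.7082050452…; keep min(5, 4) = 4 s.f.
Rounded to 4 significant figures: 10.71.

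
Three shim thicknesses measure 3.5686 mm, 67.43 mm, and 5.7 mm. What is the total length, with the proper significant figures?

3.5686 mm + 67.43 mm + 5.7 mm = 76.6986 mm.
Addition/subtraction keeps the fewest decimal places: 3.5686 → 4 decimal places, 67.43 → 2 decimal places, 5.7 → 1 decimal place; limit is 1.
Rounded to 1 decimal place: 76.7 mm.

76.7 mm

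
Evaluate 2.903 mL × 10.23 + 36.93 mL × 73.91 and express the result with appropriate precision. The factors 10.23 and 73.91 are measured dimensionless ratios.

2.903 × 10.23 = 29.69769 → 29.70 mL (4 s.f., last digit at the 10^-2 place).
36.93 × 73.91 = 2729.4963 → 2729 mL (4 s.f., last digit at the 10^0 place).
Sum: 2759.19399 mL; keep the coarser place, 10^0.
Result: 2.759 × 10³ mL.

2.759 × 10³ mL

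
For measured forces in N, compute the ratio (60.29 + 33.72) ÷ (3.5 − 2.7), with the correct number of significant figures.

60.29 + 33.72 = 94.01, limited to 2 d.p. → 4 s.f.; 3.5 − 2.7 = 0.8, limited to 1 d.p. → 1 s.f.
Carrying full precision, 94.01 ÷ 0.8 = 117.5125; keep min(4, 1) = 1 s.f.
Rounded to 1 significant figure: 1 × 10².

1 × 10²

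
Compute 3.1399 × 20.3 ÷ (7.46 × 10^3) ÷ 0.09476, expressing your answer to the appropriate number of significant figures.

3.1399 × 20.3 ÷ (7.46 × 10^3) ÷ 0.09476 = 0.0901670736966…
Multiplication/division keeps the fewest significant figures: 3.1399 → 5 s.f., 20.3 → 3 s.f., 7.46 × 10^3 → 3 s.f., 0.09476 → 4 s.f.; limit is 3.
Rounded to 3 significant figures: 0.0902.

0.0902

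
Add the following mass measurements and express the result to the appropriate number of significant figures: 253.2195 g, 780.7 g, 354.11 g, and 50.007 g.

1438.0 g

253.2195 g + 780.7 g + 354.11 g + 50.007 g = 1438.0365 g.
Addition/subtraction keeps the fewest decimal places: 253.2195 → 4 decimal places, 780.7 → 1 decimal place, 354.11 → 2 decimal places, 50.007 → 3 decimal places; limit is 1.
Rounded to 1 decimal place: 1438.0 g.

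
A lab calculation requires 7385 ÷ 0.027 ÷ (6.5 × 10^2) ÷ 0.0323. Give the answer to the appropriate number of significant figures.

7385 ÷ 0.027 ÷ (6.5 × 10^2) ÷ 0.0323 = 13027.7932136…
Multiplication/division keeps the fewest significant figures: 7385 → 4 s.f., 0.027 → 2 s.f., 6.5 × 10^2 → 2 s.f., 0.0323 → 3 s.f.; limit is 2.
Rounded to 2 significant figures: 1.3 × 10^4.

1.3 × 10^4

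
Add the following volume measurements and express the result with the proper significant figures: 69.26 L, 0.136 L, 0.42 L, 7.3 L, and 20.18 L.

97.3 L

69.26 L + 0.136 L + 0.42 L + 7.3 L + 20.18 L = 97.296 L.
Addition/subtraction keeps the fewest decimal places: 69.26 → 2 decimal places, 0.136 → 3 decimal places, 0.42 → 2 decimal places, 7.3 → 1 decimal place, 20.18 → 2 decimal places; limit is 1.
Rounded to 1 decimal place: 97.3 L.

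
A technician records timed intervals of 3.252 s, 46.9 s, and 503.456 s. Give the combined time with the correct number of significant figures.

3.252 s + 46.9 s + 503.456 s = 553.608 s.
Addition/subtraction keeps the fewest decimal places: 3.252 → 3 decimal places, 46.9 → 1 decimal place, 503.456 → 3 decimal places; limit is 1.
Rounded to 1 decimal place: 553.6 s.

553.6 s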